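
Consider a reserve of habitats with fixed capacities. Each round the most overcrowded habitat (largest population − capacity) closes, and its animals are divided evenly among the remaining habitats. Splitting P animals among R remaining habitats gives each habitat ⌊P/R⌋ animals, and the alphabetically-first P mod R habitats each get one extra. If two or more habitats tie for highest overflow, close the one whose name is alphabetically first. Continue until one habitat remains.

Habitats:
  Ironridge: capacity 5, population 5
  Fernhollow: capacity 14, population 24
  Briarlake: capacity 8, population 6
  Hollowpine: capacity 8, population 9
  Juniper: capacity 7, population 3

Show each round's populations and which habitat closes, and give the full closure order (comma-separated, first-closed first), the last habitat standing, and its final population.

Round 1: Briarlake=6 Fernhollow=24 Hollowpine=9 Ironridge=5 Juniper=3 → close Fernhollow (overflow 10)
  24÷4 = 6 each, +1 to first 0
Round 2: Briarlake=12 Hollowpine=15 Ironridge=11 Juniper=9 → close Hollowpine (overflow 7)
  15÷3 = 5 each, +1 to first 0
Round 3: Briarlake=17 Ironridge=16 Juniper=14 → close Ironridge (overflow 11)
  16÷2 = 8 each, +1 to first 0
Round 4: Briarlake=25 Juniper=22 → close Briarlake (overflow 17)
  25÷1 = 25 each, +1 to first 0

Closure order: Fernhollow, Hollowpine, Ironridge, Briarlake
Last habitat: Juniper with 47 animals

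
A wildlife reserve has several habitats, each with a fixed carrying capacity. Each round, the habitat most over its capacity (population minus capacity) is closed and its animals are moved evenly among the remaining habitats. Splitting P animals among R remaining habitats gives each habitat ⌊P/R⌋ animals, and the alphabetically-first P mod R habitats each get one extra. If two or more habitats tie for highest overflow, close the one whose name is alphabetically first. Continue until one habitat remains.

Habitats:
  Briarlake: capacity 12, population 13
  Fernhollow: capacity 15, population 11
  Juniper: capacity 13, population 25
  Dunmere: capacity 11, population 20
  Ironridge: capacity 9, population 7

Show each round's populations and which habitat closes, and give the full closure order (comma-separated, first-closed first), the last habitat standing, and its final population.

Round 1: Briarlake=13 Dunmere=20 Fernhollow=11 Ironridge=7 Juniper=25 → close Juniper (overflow 12)
  25÷4 = 6 each, +1 to first 1
Round 2: Briarlake=20 Dunmere=26 Fernhollow=17 Ironridge=13 → close Dunmere (overflow 15)
  26÷3 = 8 each, +1 to first 2
Round 3: Briarlake=29 Fernhollow=26 Ironridge=21 → close Briarlake (overflow 17)
  29÷2 = 14 each, +1 to first 1
Round 4: Fernhollow=41 Ironridge=35 → close Fernhollow (overflow 26)
  41÷1 = 41 each, +1 to first 0

Closure order: Juniper, Dunmere, Briarlake, Fernhollow
Last habitat: Ironridge with 76 animals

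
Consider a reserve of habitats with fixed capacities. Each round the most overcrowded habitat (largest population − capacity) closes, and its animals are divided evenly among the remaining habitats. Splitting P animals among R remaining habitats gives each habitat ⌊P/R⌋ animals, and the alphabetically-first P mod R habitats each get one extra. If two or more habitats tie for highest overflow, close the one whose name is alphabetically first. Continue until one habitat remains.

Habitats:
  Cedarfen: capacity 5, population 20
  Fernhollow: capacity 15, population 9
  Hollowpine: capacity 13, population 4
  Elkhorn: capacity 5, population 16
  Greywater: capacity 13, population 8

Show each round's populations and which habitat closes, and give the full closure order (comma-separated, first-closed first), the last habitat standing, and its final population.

Round 1: Cedarfen=20 Elkhorn=16 Fernhollow=9 Greywater=8 Hollowpine=4 → close Cedarfen (overflow 15)
  20÷4 = 5 each, +1 to first 0
Round 2: Elkhorn=21 Fernhollow=14 Greywater=13 Hollowpine=9 → close Elkhorn (overflow 16)
  21÷3 = 7 each, +1 to first 0
Round 3: Fernhollow=21 Greywater=20 Hollowpine=16 → close Greywater (overflow 7)
  20÷2 = 10 each, +1 to first 0
Round 4: Fernhollow=31 Hollowpine=26 → close Fernhollow (overflow 16)
  31÷1 = 31 each, +1 to first 0

Closure order: Cedarfen, Elkhorn, Greywater, Fernhollow
Last habitat: Hollowpine with 57 animals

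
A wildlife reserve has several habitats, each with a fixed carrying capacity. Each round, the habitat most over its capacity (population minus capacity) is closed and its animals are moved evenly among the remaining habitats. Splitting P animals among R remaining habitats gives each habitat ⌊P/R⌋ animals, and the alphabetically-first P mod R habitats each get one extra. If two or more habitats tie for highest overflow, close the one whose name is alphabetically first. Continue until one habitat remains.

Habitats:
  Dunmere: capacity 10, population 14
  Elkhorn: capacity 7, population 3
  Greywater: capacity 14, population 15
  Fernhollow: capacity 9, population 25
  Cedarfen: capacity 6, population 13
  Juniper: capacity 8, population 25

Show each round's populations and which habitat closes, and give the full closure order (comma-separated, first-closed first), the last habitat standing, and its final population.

Round 1: Cedarfen=13 Dunmere=14 Elkhorn=3 Fernhollow=25 Greywater=15 Juniper=25 → close Juniper (overflow 17)
  25÷5 = 5 each, +1 to first 0
Round 2: Cedarfen=18 Dunmere=19 Elkhorn=8 Fernhollow=30 Greywater=20 → close Fernhollow (overflow 21)
  30÷4 = 7 each, +1 to first 2
Round 3: Cedarfen=26 Dunmere=27 Elkhorn=15 Greywater=27 → close Cedarfen (overflow 20)
  26÷3 = 8 each, +1 to first 2
Round 4: Dunmere=36 Elkhorn=24 Greywater=35 → close Dunmere (overflow 26)
  36÷2 = 18 each, +1 to first 0
Round 5: Elkhorn=42 Greywater=53 → close Greywater (overflow 39)
  53÷1 = 53 each, +1 to first 0

Closure order: Juniper, Fernhollow, Cedarfen, Dunmere, Greywater
Last habitat: Elkhorn with 95 animals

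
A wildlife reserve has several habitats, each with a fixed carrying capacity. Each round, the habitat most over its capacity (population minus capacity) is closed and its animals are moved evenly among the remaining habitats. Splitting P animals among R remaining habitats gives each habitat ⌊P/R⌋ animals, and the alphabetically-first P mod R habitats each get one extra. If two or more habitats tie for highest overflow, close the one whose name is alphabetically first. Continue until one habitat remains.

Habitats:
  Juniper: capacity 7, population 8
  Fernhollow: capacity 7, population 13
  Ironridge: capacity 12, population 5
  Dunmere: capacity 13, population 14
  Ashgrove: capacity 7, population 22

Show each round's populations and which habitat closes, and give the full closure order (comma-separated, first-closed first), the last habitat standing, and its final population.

Round 1: Ashgrove=22 Dunmere=14 Fernhollow=13 Ironridge=5 Juniper=8 → close Ashgrove (overflow 15)
  22÷4 = 5 each, +1 to first 2
Round 2: Dunmere=20 Fernhollow=19 Ironridge=10 Juniper=13 → close Fernhollow (overflow 12)
  19÷3 = 6 each, +1 to first 1
Round 3: Dunmere=27 Ironridge=16 Juniper=19 → close Dunmere (overflow 14)
  27÷2 = 13 each, +1 to first 1
Round 4: Ironridge=30 Juniper=32 → close Juniper (overflow 25)
  32÷1 = 32 each, +1 to first 0

Closure order: Ashgrove, Fernhollow, Dunmere, Juniper
Last habitat: Ironridge with 62 animals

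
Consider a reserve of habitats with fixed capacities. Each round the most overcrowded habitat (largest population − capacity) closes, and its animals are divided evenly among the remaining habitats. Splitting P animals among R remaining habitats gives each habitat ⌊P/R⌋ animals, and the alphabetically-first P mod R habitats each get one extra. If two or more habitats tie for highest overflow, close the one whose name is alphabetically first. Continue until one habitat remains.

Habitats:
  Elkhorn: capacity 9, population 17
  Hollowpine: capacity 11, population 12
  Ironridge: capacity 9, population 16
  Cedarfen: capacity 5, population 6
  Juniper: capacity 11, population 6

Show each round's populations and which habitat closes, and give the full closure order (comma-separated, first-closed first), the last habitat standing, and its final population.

Round 1: Cedarfen=6 Elkhorn=17 Hollowpine=12 Ironridge=16 Juniper=6 → close Elkhorn (overflow 8)
  17÷4 = 4 each, +1 to first 1
Round 2: Cedarfen=11 Hollowpine=16 Ironridge=20 Juniper=10 → close Ironridge (overflow 11)
  20÷3 = 6 each, +1 to first 2
Round 3: Cedarfen=18 Hollowpine=23 Juniper=16 → close Cedarfen (overflow 13)
  18÷2 = 9 each, +1 to first 0
Round 4: Hollowpine=32 Juniper=25 → close Hollowpine (overflow 21)
  32÷1 = 32 each, +1 to first 0

Closure order: Elkhorn, Ironridge, Cedarfen, Hollowpine
Last habitat: Juniper with 57 animals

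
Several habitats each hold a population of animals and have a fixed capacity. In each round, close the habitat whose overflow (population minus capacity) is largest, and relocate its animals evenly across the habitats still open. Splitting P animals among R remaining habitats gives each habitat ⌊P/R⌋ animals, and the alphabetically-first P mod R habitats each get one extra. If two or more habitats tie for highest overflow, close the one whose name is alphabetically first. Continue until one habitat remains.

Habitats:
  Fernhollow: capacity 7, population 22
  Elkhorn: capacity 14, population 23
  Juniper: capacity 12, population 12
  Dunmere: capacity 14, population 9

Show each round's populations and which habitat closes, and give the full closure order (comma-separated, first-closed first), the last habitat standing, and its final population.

Closure order: Fernhollow, Elkhorn, Juniper
Last habitat: Dunmere with 66 animals

Round 1: Dunmere=9 Elkhorn=23 Fernhollow=22 Juniper=12 → close Fernhollow (overflow 15)
  22÷3 = 7 each, +1 to first 1
Round 2: Dunmere=17 Elkhorn=30 Juniper=19 → close Elkhorn (overflow 16)
  30÷2 = 15 each, +1 to first 0
Round 3: Dunmere=32 Juniper=34 → close Juniper (overflow 22)
  34÷1 = 34 each, +1 to first 0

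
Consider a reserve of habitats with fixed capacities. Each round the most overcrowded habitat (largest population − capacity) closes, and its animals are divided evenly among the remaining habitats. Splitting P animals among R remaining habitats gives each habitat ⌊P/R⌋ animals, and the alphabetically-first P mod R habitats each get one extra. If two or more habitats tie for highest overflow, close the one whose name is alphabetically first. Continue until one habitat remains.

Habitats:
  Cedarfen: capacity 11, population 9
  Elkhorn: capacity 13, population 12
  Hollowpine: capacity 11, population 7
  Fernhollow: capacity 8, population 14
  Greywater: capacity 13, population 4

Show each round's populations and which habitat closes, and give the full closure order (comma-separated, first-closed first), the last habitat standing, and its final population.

Round 1: Cedarfen=9 Elkhorn=12 Fernhollow=14 Greywater=4 Hollowpine=7 → close Fernhollow (overflow 6)
  14÷4 = 3 each, +1 to first 2
Round 2: Cedarfen=13 Elkhorn=16 Greywater=7 Hollowpine=10 → close Elkhorn (overflow 3)
  16÷3 = 5 each, +1 to first 1
Round 3: Cedarfen=19 Greywater=12 Hollowpine=15 → close Cedarfen (overflow 8)
  19÷2 = 9 each, +1 to first 1
Round 4: Greywater=22 Hollowpine=24 → close Hollowpine (overflow 13)
  24÷1 = 24 each, +1 to first 0

Closure order: Fernhollow, Elkhorn, Cedarfen, Hollowpine
Last habitat: Greywater with 46 animals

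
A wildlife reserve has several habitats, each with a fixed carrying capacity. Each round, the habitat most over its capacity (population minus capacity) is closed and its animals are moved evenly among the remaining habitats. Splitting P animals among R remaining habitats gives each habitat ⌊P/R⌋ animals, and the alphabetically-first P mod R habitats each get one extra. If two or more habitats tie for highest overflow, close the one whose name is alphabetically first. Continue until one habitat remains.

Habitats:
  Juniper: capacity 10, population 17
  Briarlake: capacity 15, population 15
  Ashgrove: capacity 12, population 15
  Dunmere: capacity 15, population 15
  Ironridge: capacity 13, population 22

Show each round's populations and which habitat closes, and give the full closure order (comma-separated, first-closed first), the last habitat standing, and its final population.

Closure order: Ironridge, Juniper, Ashgrove, Briarlake
Last habitat: Dunmere with 84 animals

Round 1: Ashgrove=15 Briarlake=15 Dunmere=15 Ironridge=22 Juniper=17 → close Ironridge (overflow 9)
  22÷4 = 5 each, +1 to first 2
Round 2: Ashgrove=21 Briarlake=21 Dunmere=20 Juniper=22 → close Juniper (overflow 12)
  22÷3 = 7 each, +1 to first 1
Round 3: Ashgrove=29 Briarlake=28 Dunmere=27 → close Ashgrove (overflow 17)
  29÷2 = 14 each, +1 to first 1
Round 4: Briarlake=43 Dunmere=41 → close Briarlake (overflow 28)
  43÷1 = 43 each, +1 to first 0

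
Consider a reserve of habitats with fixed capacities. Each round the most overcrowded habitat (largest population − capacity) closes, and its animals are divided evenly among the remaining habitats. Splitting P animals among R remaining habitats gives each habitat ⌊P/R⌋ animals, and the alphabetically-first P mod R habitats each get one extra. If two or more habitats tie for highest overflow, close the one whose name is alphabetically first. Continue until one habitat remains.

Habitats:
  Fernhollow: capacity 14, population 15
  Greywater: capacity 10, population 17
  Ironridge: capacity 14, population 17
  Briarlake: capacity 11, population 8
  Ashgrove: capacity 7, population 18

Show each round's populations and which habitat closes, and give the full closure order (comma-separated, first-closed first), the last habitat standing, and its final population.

Round 1: Ashgrove=18 Briarlake=8 Fernhollow=15 Greywater=17 Ironridge=17 → close Ashgrove (overflow 11)
  18÷4 = 4 each, +1 to first 2
Round 2: Briarlake=13 Fernhollow=20 Greywater=21 Ironridge=21 → close Greywater (overflow 11)
  21÷3 = 7 each, +1 to first 0
Round 3: Briarlake=20 Fernhollow=27 Ironridge=28 → close Ironridge (overflow 14)
  28÷2 = 14 each, +1 to first 0
Round 4: Briarlake=34 Fernhollow=41 → close Fernhollow (overflow 27)
  41÷1 = 41 each, +1 to first 0

Closure order: Ashgrove, Greywater, Ironridge, Fernhollow
Last habitat: Briarlake with 75 animals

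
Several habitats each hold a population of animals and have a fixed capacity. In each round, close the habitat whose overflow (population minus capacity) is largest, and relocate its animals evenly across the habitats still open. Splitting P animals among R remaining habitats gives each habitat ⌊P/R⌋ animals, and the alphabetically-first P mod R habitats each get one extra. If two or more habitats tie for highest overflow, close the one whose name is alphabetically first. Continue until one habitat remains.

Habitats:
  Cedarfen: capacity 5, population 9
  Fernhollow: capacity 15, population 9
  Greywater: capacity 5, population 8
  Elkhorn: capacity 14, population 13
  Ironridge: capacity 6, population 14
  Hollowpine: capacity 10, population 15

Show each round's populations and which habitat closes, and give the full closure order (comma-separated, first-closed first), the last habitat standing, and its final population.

Closure order: Ironridge, Cedarfen, Hollowpine, Greywater, Elkhorn
Last habitat: Fernhollow with 68 animals

Round 1: Cedarfen=9 Elkhorn=13 Fernhollow=9 Greywater=8 Hollowpine=15 Ironridge=14 → close Ironridge (overflow 8)
  14÷5 = 2 each, +1 to first 4
Round 2: Cedarfen=12 Elkhorn=16 Fernhollow=12 Greywater=11 Hollowpine=17 → close Cedarfen (overflow 7)
  12÷4 = 3 each, +1 to first 0
Round 3: Elkhorn=19 Fernhollow=15 Greywater=14 Hollowpine=20 → close Hollowpine (overflow 10)
  20÷3 = 6 each, +1 to first 2
Round 4: Elkhorn=26 Fernhollow=22 Greywater=20 → close Greywater (overflow 15)
  20÷2 = 10 each, +1 to first 0
Round 5: Elkhorn=36 Fernhollow=32 → close Elkhorn (overflow 22)
  36÷1 = 36 each, +1 to first 0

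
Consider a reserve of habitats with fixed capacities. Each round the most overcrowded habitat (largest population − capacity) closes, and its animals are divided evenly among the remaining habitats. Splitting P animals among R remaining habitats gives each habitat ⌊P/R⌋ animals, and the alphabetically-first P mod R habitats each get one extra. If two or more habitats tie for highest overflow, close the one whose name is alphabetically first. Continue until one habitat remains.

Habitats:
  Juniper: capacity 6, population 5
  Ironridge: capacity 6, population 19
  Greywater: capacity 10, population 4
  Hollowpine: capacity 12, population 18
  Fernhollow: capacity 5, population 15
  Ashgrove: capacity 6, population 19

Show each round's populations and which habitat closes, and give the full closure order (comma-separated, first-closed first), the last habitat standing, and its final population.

Round 1: Ashgrove=19 Fernhollow=15 Greywater=4 Hollowpine=18 Ironridge=19 Juniper=5 → close Ashgrove (overflow 13)
  19÷5 = 3 each, +1 to first 4
Round 2: Fernhollow=19 Greywater=8 Hollowpine=22 Ironridge=23 Juniper=8 → close Ironridge (overflow 17)
  23÷4 = 5 each, +1 to first 3
Round 3: Fernhollow=25 Greywater=14 Hollowpine=28 Juniper=13 → close Fernhollow (overflow 20)
  25÷3 = 8 each, +1 to first 1
Round 4: Greywater=23 Hollowpine=36 Juniper=21 → close Hollowpine (overflow 24)
  36÷2 = 18 each, +1 to first 0
Round 5: Greywater=41 Juniper=39 → close Juniper (overflow 33)
  39÷1 = 39 each, +1 to first 0

Closure order: Ashgrove, Ironridge, Fernhollow, Hollowpine, Juniper
Last habitat: Greywater with 80 animals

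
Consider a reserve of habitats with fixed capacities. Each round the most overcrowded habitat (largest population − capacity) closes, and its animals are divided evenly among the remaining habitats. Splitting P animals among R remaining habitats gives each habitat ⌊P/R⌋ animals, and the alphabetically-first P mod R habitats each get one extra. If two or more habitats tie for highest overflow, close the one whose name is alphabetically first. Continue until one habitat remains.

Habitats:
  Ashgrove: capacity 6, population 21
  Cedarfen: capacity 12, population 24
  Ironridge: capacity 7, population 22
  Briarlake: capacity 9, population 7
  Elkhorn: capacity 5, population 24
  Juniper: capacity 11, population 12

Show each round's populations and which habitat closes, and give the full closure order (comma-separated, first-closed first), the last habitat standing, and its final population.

Closure order: Elkhorn, Ashgrove, Ironridge, Cedarfen, Briarlake
Last habitat: Juniper with 110 animals

Round 1: Ashgrove=21 Briarlake=7 Cedarfen=24 Elkhorn=24 Ironridge=22 Juniper=12 → close Elkhorn (overflow 19)
  24÷5 = 4 each, +1 to first 4
Round 2: Ashgrove=26 Briarlake=12 Cedarfen=29 Ironridge=27 Juniper=16 → close Ashgrove (overflow 20)
  26÷4 = 6 each, +1 to first 2
Round 3: Briarlake=19 Cedarfen=36 Ironridge=33 Juniper=22 → close Ironridge (overflow 26)
  33÷3 = 11 each, +1 to first 0
Round 4: Briarlake=30 Cedarfen=47 Juniper=33 → close Cedarfen (overflow 35)
  47÷2 = 23 each, +1 to first 1
Round 5: Briarlake=54 Juniper=56 → close Briarlake (overflow 45)
  54÷1 = 54 each, +1 to first 0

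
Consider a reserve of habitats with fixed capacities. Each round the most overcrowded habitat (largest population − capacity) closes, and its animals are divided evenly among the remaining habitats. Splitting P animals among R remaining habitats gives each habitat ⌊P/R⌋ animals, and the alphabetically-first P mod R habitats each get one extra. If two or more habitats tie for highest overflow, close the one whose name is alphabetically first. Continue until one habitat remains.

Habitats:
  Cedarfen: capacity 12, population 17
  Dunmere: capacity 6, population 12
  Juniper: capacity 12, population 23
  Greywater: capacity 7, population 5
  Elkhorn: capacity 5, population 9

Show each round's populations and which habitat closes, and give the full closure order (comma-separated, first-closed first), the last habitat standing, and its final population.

Closure order: Juniper, Dunmere, Cedarfen, Elkhorn
Last habitat: Greywater with 66 animals

Round 1: Cedarfen=17 Dunmere=12 Elkhorn=9 Greywater=5 Juniper=23 → close Juniper (overflow 11)
  23÷4 = 5 each, +1 to first 3
Round 2: Cedarfen=23 Dunmere=18 Elkhorn=15 Greywater=10 → close Dunmere (overflow 12)
  18÷3 = 6 each, +1 to first 0
Round 3: Cedarfen=29 Elkhorn=21 Greywater=16 → close Cedarfen (overflow 17)
  29÷2 = 14 each, +1 to first 1
Round 4: Elkhorn=36 Greywater=30 → close Elkhorn (overflow 31)
  36÷1 = 36 each, +1 to first 0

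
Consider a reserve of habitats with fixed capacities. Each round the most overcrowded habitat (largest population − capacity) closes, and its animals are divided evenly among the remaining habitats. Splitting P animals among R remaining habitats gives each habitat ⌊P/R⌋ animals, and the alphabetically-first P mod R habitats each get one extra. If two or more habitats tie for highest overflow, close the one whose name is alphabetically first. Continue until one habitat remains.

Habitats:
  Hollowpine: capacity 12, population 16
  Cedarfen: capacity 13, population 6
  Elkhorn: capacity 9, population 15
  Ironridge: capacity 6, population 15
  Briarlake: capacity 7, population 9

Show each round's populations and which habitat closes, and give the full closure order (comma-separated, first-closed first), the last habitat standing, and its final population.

Closure order: Ironridge, Elkhorn, Briarlake, Hollowpine
Last habitat: Cedarfen with 61 animals

Round 1: Briarlake=9 Cedarfen=6 Elkhorn=15 Hollowpine=16 Ironridge=15 → close Ironridge (overflow 9)
  15÷4 = 3 each, +1 to first 3
Round 2: Briarlake=13 Cedarfen=10 Elkhorn=19 Hollowpine=19 → close Elkhorn (overflow 10)
  19÷3 = 6 each, +1 to first 1
Round 3: Briarlake=20 Cedarfen=16 Hollowpine=25 → close Briarlake (overflow 13)
  20÷2 = 10 each, +1 to first 0
Round 4: Cedarfen=26 Hollowpine=35 → close Hollowpine (overflow 23)
  35÷1 = 35 each, +1 to first 0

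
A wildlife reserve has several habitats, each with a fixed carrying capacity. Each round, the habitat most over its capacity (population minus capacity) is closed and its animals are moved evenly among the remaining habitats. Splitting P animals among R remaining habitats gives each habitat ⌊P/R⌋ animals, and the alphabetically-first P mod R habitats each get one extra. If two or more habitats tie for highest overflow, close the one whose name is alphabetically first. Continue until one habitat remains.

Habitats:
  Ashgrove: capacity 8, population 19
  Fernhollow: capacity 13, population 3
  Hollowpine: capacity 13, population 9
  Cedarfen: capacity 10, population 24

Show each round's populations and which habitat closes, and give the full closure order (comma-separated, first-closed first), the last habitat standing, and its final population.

Closure order: Cedarfen, Ashgrove, Hollowpine
Last habitat: Fernhollow with 55 animals

Round 1: Ashgrove=19 Cedarfen=24 Fernhollow=3 Hollowpine=9 → close Cedarfen (overflow 14)
  24÷3 = 8 each, +1 to first 0
Round 2: Ashgrove=27 Fernhollow=11 Hollowpine=17 → close Ashgrove (overflow 19)
  27÷2 = 13 each, +1 to first 1
Round 3: Fernhollow=25 Hollowpine=30 → close Hollowpine (overflow 17)
  30÷1 = 30 each, +1 to first 0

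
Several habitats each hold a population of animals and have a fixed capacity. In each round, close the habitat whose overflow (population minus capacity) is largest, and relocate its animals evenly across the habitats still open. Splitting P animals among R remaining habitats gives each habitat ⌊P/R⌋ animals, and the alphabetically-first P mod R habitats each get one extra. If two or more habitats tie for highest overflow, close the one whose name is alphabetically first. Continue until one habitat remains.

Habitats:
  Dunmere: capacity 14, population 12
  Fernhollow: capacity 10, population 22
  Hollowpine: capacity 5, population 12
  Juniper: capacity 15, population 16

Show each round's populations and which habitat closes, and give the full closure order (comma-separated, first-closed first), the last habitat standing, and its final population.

Round 1: Dunmere=12 Fernhollow=22 Hollowpine=12 Juniper=16 → close Fernhollow (overflow 12)
  22÷3 = 7 each, +1 to first 1
Round 2: Dunmere=20 Hollowpine=19 Juniper=23 → close Hollowpine (overflow 14)
  19÷2 = 9 each, +1 to first 1
Round 3: Dunmere=30 Juniper=32 → close Juniper (overflow 17)
  32÷1 = 32 each, +1 to first 0

Closure order: Fernhollow, Hollowpine, Juniper
Last habitat: Dunmere with 62 animals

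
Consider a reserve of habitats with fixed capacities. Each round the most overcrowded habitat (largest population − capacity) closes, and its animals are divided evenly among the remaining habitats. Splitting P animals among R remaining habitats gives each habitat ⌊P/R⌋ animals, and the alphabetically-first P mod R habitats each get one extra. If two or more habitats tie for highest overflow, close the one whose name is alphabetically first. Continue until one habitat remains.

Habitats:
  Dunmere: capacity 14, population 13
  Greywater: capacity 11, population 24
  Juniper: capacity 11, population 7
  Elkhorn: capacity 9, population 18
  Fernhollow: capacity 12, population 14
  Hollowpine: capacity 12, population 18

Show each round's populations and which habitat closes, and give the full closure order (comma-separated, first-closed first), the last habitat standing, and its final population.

Round 1: Dunmere=13 Elkhorn=18 Fernhollow=14 Greywater=24 Hollowpine=18 Juniper=7 → close Greywater (overflow 13)
  24÷5 = 4 each, +1 to first 4
Round 2: Dunmere=18 Elkhorn=23 Fernhollow=19 Hollowpine=23 Juniper=11 → close Elkhorn (overflow 14)
  23÷4 = 5 each, +1 to first 3
Round 3: Dunmere=24 Fernhollow=25 Hollowpine=29 Juniper=16 → close Hollowpine (overflow 17)
  29÷3 = 9 each, +1 to first 2
Round 4: Dunmere=34 Fernhollow=35 Juniper=25 → close Fernhollow (overflow 23)
  35÷2 = 17 each, +1 to first 1
Round 5: Dunmere=52 Juniper=42 → close Dunmere (overflow 38)
  52÷1 = 52 each, +1 to first 0

Closure order: Greywater, Elkhorn, Hollowpine, Fernhollow, Dunmere
Last habitat: Juniper with 94 animals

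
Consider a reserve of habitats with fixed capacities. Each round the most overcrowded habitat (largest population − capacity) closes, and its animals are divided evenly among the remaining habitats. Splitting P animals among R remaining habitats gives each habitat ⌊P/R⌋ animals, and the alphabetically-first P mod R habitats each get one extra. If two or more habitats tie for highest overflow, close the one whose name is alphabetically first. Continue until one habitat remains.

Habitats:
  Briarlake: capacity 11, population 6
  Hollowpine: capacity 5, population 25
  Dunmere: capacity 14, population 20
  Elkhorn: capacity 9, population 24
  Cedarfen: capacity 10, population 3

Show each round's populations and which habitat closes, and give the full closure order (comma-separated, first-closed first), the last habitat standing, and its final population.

Round 1: Briarlake=6 Cedarfen=3 Dunmere=20 Elkhorn=24 Hollowpine=25 → close Hollowpine (overflow 20)
  25÷4 = 6 each, +1 to first 1
Round 2: Briarlake=13 Cedarfen=9 Dunmere=26 Elkhorn=30 → close Elkhorn (overflow 21)
  30÷3 = 10 each, +1 to first 0
Round 3: Briarlake=23 Cedarfen=19 Dunmere=36 → close Dunmere (overflow 22)
  36÷2 = 18 each, +1 to first 0
Round 4: Briarlake=41 Cedarfen=37 → close Briarlake (overflow 30)
  41÷1 = 41 each, +1 to first 0

Closure order: Hollowpine, Elkhorn, Dunmere, Briarlake
Last habitat: Cedarfen with 78 animals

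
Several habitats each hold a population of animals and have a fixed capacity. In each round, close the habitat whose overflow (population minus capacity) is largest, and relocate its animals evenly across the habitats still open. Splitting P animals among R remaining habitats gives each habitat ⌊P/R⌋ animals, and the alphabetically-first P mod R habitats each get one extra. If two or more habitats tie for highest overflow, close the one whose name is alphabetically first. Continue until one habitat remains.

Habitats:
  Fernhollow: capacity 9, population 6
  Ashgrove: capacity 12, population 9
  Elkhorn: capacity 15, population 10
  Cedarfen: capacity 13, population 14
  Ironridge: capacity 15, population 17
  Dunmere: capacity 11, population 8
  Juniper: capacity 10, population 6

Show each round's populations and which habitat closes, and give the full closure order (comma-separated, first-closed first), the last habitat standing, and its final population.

Round 1: Ashgrove=9 Cedarfen=14 Dunmere=8 Elkhorn=10 Fernhollow=6 Ironridge=17 Juniper=6 → close Ironridge (overflow 2)
  17÷6 = 2 each, +1 to first 5
Round 2: Ashgrove=12 Cedarfen=17 Dunmere=11 Elkhorn=13 Fernhollow=9 Juniper=8 → close Cedarfen (overflow 4)
  17÷5 = 3 each, +1 to first 2
Round 3: Ashgrove=16 Dunmere=15 Elkhorn=16 Fernhollow=12 Juniper=11 → close Ashgrove (overflow 4)
  16÷4 = 4 each, +1 to first 0
Round 4: Dunmere=19 Elkhorn=20 Fernhollow=16 Juniper=15 → close Dunmere (overflow 8)
  19÷3 = 6 each, +1 to first 1
Round 5: Elkhorn=27 Fernhollow=22 Juniper=21 → close Fernhollow (overflow 13)
  22÷2 = 11 each, +1 to first 0
Round 6: Elkhorn=38 Juniper=32 → close Elkhorn (overflow 23)
  38÷1 = 38 each, +1 to first 0

Closure order: Ironridge, Cedarfen, Ashgrove, Dunmere, Fernhollow, Elkhorn
Last habitat: Juniper with 70 animals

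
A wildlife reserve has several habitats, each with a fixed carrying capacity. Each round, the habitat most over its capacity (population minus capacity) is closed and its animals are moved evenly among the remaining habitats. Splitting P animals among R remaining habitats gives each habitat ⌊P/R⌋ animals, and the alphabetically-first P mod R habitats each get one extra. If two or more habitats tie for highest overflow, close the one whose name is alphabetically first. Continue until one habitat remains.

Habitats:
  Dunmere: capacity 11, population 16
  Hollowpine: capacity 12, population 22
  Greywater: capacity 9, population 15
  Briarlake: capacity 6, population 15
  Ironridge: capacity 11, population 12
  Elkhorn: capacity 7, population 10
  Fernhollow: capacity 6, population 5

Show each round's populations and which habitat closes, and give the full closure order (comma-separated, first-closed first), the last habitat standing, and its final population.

Closure order: Hollowpine, Briarlake, Dunmere, Greywater, Elkhorn, Fernhollow
Last habitat: Ironridge with 95 animals

Round 1: Briarlake=15 Dunmere=16 Elkhorn=10 Fernhollow=5 Greywater=15 Hollowpine=22 Ironridge=12 → close Hollowpine (overflow 10)
  22÷6 = 3 each, +1 to first 4
Round 2: Briarlake=19 Dunmere=20 Elkhorn=14 Fernhollow=9 Greywater=18 Ironridge=15 → close Briarlake (overflow 13)
  19÷5 = 3 each, +1 to first 4
Round 3: Dunmere=24 Elkhorn=18 Fernhollow=13 Greywater=22 Ironridge=18 → close Dunmere (overflow 13)
  24÷4 = 6 each, +1 to first 0
Round 4: Elkhorn=24 Fernhollow=19 Greywater=28 Ironridge=24 → close Greywater (overflow 19)
  28÷3 = 9 each, +1 to first 1
Round 5: Elkhorn=34 Fernhollow=28 Ironridge=33 → close Elkhorn (overflow 27)
  34÷2 = 17 each, +1 to first 0
Round 6: Fernhollow=45 Ironridge=50 → close Fernhollow (overflow 39)
  45÷1 = 45 each, +1 to first 0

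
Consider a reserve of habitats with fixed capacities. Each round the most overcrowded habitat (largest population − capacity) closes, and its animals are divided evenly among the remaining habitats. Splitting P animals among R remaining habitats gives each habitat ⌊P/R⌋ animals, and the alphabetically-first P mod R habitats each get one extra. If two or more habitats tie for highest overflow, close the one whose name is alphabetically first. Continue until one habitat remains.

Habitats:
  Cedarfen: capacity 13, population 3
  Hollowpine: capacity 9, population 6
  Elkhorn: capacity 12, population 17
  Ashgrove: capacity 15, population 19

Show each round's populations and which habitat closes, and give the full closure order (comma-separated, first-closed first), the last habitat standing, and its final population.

Round 1: Ashgrove=19 Cedarfen=3 Elkhorn=17 Hollowpine=6 → close Elkhorn (overflow 5)
  17÷3 = 5 each, +1 to first 2
Round 2: Ashgrove=25 Cedarfen=9 Hollowpine=11 → close Ashgrove (overflow 10)
  25÷2 = 12 each, +1 to first 1
Round 3: Cedarfen=22 Hollowpine=23 → close Hollowpine (overflow 14)
  23÷1 = 23 each, +1 to first 0

Closure order: Elkhorn, Ashgrove, Hollowpine
Last habitat: Cedarfen with 45 animals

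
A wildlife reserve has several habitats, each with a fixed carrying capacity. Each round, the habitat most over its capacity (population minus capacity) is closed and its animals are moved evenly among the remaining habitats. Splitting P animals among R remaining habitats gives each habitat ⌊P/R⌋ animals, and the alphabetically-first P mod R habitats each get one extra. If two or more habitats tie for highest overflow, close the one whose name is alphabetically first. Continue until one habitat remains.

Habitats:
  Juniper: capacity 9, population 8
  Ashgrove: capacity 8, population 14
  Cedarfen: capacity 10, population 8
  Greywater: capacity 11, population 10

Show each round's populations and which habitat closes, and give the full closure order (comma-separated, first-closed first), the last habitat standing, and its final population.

Round 1: Ashgrove=14 Cedarfen=8 Greywater=10 Juniper=8 → close Ashgrove (overflow 6)
  14÷3 = 4 each, +1 to first 2
Round 2: Cedarfen=13 Greywater=15 Juniper=12 → close Greywater (overflow 4)
  15÷2 = 7 each, +1 to first 1
Round 3: Cedarfen=21 Juniper=19 → close Cedarfen (overflow 11)
  21÷1 = 21 each, +1 to first 0

Closure order: Ashgrove, Greywater, Cedarfen
Last habitat: Juniper with 40 animals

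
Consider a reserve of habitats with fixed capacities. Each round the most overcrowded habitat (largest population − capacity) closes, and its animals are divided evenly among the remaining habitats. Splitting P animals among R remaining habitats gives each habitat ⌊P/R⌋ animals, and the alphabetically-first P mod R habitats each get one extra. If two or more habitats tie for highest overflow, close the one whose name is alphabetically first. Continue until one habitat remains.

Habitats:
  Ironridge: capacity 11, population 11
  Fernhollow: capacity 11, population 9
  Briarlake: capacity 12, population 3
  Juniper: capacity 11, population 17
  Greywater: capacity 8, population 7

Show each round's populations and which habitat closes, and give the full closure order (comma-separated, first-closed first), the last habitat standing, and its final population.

Round 1: Briarlake=3 Fernhollow=9 Greywater=7 Ironridge=11 Juniper=17 → close Juniper (overflow 6)
  17÷4 = 4 each, +1 to first 1
Round 2: Briarlake=8 Fernhollow=13 Greywater=11 Ironridge=15 → close Ironridge (overflow 4)
  15÷3 = 5 each, +1 to first 0
Round 3: Briarlake=13 Fernhollow=18 Greywater=16 → close Greywater (overflow 8)
  16÷2 = 8 each, +1 to first 0
Round 4: Briarlake=21 Fernhollow=26 → close Fernhollow (overflow 15)
  26÷1 = 26 each, +1 to first 0

Closure order: Juniper, Ironridge, Greywater, Fernhollow
Last habitat: Briarlake with 47 animals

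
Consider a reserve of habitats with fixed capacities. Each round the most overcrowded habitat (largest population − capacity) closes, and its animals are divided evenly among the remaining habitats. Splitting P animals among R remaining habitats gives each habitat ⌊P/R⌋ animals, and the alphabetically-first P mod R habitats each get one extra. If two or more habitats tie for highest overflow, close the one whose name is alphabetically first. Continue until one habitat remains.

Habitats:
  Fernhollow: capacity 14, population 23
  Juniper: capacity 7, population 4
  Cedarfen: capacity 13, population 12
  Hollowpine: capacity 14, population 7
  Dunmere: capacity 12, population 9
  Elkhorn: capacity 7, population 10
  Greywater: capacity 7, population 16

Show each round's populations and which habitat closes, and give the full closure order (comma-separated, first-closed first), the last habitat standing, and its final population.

Round 1: Cedarfen=12 Dunmere=9 Elkhorn=10 Fernhollow=23 Greywater=16 Hollowpine=7 Juniper=4 → close Fernhollow (overflow 9)
  23÷6 = 3 each, +1 to first 5
Round 2: Cedarfen=16 Dunmere=13 Elkhorn=14 Greywater=20 Hollowpine=11 Juniper=7 → close Greywater (overflow 13)
  20÷5 = 4 each, +1 to first 0
Round 3: Cedarfen=20 Dunmere=17 Elkhorn=18 Hollowpine=15 Juniper=11 → close Elkhorn (overflow 11)
  18÷4 = 4 each, +1 to first 2
Round 4: Cedarfen=25 Dunmere=22 Hollowpine=19 Juniper=15 → close Cedarfen (overflow 12)
  25÷3 = 8 each, +1 to first 1
Round 5: Dunmere=31 Hollowpine=27 Juniper=23 → close Dunmere (overflow 19)
  31÷2 = 15 each, +1 to first 1
Round 6: Hollowpine=43 Juniper=38 → close Juniper (overflow 31)
  38÷1 = 38 each, +1 to first 0

Closure order: Fernhollow, Greywater, Elkhorn, Cedarfen, Dunmere, Juniper
Last habitat: Hollowpine with 81 animals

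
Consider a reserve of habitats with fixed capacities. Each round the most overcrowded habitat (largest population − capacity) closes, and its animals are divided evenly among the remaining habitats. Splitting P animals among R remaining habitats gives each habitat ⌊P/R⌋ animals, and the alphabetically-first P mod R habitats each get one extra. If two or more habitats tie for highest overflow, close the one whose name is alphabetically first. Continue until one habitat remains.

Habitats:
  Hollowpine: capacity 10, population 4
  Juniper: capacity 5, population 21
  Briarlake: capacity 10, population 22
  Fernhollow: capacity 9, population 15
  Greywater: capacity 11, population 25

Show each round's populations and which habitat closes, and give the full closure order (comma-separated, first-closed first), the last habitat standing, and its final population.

Closure order: Juniper, Greywater, Briarlake, Fernhollow
Last habitat: Hollowpine with 87 animals

Round 1: Briarlake=22 Fernhollow=15 Greywater=25 Hollowpine=4 Juniper=21 → close Juniper (overflow 16)
  21÷4 = 5 each, +1 to first 1
Round 2: Briarlake=28 Fernhollow=20 Greywater=30 Hollowpine=9 → close Greywater (overflow 19)
  30÷3 = 10 each, +1 to first 0
Round 3: Briarlake=38 Fernhollow=30 Hollowpine=19 → close Briarlake (overflow 28)
  38÷2 = 19 each, +1 to first 0
Round 4: Fernhollow=49 Hollowpine=38 → close Fernhollow (overflow 40)
  49÷1 = 49 each, +1 to first 0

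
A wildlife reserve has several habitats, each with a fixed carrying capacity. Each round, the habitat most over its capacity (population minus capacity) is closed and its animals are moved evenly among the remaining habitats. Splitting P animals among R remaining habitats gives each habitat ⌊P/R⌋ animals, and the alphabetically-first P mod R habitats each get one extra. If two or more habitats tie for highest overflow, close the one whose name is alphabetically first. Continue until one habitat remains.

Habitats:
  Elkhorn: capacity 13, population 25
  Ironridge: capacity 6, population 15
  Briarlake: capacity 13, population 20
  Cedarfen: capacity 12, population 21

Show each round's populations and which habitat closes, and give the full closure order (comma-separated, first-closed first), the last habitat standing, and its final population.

Round 1: Briarlake=20 Cedarfen=21 Elkhorn=25 Ironridge=15 → close Elkhorn (overflow 12)
  25÷3 = 8 each, +1 to first 1
Round 2: Briarlake=29 Cedarfen=29 Ironridge=23 → close Cedarfen (overflow 17)
  29÷2 = 14 each, +1 to first 1
Round 3: Briarlake=44 Ironridge=37 → close Briarlake (overflow 31)
  44÷1 = 44 each, +1 to first 0

Closure order: Elkhorn, Cedarfen, Briarlake
Last habitat: Ironridge with 81 animals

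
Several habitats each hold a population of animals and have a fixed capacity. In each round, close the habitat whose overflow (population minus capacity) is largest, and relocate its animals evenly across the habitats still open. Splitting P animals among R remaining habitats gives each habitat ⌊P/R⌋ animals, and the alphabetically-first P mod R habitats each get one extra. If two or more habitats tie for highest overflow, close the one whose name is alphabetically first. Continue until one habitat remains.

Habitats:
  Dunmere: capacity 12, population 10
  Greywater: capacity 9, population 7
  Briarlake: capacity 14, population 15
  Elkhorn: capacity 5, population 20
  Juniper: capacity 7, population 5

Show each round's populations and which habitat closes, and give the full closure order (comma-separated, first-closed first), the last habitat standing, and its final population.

Closure order: Elkhorn, Briarlake, Dunmere, Greywater
Last habitat: Juniper with 57 animals

Round 1: Briarlake=15 Dunmere=10 Elkhorn=20 Greywater=7 Juniper=5 → close Elkhorn (overflow 15)
  20÷4 = 5 each, +1 to first 0
Round 2: Briarlake=20 Dunmere=15 Greywater=12 Juniper=10 → close Briarlake (overflow 6)
  20÷3 = 6 each, +1 to first 2
Round 3: Dunmere=22 Greywater=19 Juniper=16 → close Dunmere (overflow 10)
  22÷2 = 11 each, +1 to first 0
Round 4: Greywater=30 Juniper=27 → close Greywater (overflow 21)
  30÷1 = 30 each, +1 to first 0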